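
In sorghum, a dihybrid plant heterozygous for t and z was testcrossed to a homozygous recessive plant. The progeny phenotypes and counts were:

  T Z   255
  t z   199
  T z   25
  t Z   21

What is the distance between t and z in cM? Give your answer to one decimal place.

9.2 cM

The two most frequent classes, T Z (255) and t z (199), are the parental types, so the F1 was T Z / t z.
The recombinant classes are T z and t Z: 25 + 21 = 46.
Recombination frequency = 46/500 = 0.0920 ≈ 9.2%, i.e. 9.2 cM.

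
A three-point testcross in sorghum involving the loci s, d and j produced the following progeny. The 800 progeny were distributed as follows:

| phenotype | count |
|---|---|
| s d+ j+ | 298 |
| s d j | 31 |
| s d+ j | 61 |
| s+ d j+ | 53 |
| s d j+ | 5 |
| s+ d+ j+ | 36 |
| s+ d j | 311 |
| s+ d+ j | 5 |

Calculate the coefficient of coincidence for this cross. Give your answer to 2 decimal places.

The two most frequent reciprocal classes, s+ d j and s d+ j+, are the parental types, so the F1 was s+ d j / s d+ j+.
The two rarest classes, s+ d+ j and s d j+, are the double crossovers. Comparing them with the parentals, only the d allele has switched, so d is the middle locus and the order is j – d – s.
j–d: (114 + 10)/800 = 0.1550; d–s: (67 + 10)/800 = 0.0963.
Expected DCO frequency = 0.1550 × 0.0963 ≈ 0.01493; observed = 10/800 ≈ 0.01250.
Coefficient of coincidence = 0.01250/0.01493 ≈ 0.84.

0.84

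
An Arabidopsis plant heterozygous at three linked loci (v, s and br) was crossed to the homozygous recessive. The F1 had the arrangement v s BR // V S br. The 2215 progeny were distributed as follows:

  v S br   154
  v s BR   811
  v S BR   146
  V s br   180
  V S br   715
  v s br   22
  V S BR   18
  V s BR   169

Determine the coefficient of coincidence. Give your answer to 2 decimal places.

0.67

The two rarest classes, v s br and V S BR, are the double crossovers. Comparing them with the parentals, only the br allele has switched, so br is the middle locus and the order is s – br – v.
s–br: (326 + 40)/2215 = 0.1652; br–v: (323 + 40)/2215 = 0.1639.
Expected DCO frequency = 0.1652 × 0.1639 ≈ 0.02708; observed = 40/2215 ≈ 0.01806.
Coefficient of coincidence = 0.01806/0.02708 ≈ 0.67.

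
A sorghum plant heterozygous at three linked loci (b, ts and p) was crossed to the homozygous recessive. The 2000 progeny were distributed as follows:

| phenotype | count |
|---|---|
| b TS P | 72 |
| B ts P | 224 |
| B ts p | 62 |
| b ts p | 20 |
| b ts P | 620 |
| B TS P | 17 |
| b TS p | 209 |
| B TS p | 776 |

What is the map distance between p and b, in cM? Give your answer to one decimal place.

The two most frequent reciprocal classes, B TS p and b ts P, are the parental types, so the F1 was B TS p / b ts P.
The two rarest classes, B TS P and b ts p, are the double crossovers. Comparing them with the parentals, only the p allele has switched, so p is the middle locus and the order is ts – p – b.
Crossovers in the p–b interval produce the single-crossover classes b TS p and B ts P (209 + 224 = 433) plus the double crossovers (37).
RF(p–b) = (433 + 37) / 2000 = 470/2000 = 0.2350 → 23.5 cM.

23.5 cM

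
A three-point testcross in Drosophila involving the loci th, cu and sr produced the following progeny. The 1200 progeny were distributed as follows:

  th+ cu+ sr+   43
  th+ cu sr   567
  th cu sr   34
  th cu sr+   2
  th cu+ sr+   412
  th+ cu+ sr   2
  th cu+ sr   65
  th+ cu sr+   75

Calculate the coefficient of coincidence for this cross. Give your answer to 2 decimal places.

The two most frequent reciprocal classes, th cu+ sr+ and th+ cu sr, are the parental types, so the F1 was th cu+ sr+ / th+ cu sr.
The two rarest classes, th cu sr+ and th+ cu+ sr, are the double crossovers. Comparing them with the parentals, only the cu allele has switched, so cu is the middle locus and the order is sr – cu – th.
sr–cu: (140 + 4)/1200 = 0.1200; cu–th: (77 + 4)/1200 = 0.0675.
Expected DCO frequency = 0.1200 × 0.0675 ≈ 0.00810; observed = 4/1200 ≈ 0.00333.
Coefficient of coincidence = 0.00333/0.00810 ≈ 0.41.

0.41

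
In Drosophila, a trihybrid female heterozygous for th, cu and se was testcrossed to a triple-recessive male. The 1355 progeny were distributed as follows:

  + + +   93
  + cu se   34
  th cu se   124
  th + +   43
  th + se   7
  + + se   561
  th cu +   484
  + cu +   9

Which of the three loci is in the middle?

The two most frequent reciprocal classes, th cu + and + + se, are the parental types, so the F1 was th cu + / + + se.
The two rarest classes, + cu + and th + se, are the double crossovers. Comparing them with the parentals, only the th allele has switched, so th is the middle locus and the order is se – th – cu.

th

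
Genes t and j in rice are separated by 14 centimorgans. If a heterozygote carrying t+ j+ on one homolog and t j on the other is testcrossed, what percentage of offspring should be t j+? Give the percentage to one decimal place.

A map distance of 14 centimorgans corresponds to a recombination frequency of 0.140.
The F1 is t+ j+ / t j, so t j+ is a recombinant gamete class with expected frequency r/2 = 0.140/2 = 0.0700.
That is 0.0700 = 7.0% of the progeny.

7.0%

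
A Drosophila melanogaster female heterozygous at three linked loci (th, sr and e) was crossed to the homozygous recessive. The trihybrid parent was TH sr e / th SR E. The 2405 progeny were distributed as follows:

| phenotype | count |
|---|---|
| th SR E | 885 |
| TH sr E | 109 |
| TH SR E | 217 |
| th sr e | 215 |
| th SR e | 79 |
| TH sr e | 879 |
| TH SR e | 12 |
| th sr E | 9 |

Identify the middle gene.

sr

The two rarest classes, TH SR e and th sr E, are the double crossovers. Comparing them with the parentals, only the sr allele has switched, so sr is the middle locus and the order is e – sr – th.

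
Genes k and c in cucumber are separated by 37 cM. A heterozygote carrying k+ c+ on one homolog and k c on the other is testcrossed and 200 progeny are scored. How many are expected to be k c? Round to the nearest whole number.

A map distance of 37 cM corresponds to a recombination frequency of 0.370.
The F1 is k+ c+ / k c, so k c is a parental gamete class with expected frequency (1 − r)/2 = 0.630/2 = 0.3150.
Expected number = 0.3150 × 200 = 63.00 ≈ 63.

63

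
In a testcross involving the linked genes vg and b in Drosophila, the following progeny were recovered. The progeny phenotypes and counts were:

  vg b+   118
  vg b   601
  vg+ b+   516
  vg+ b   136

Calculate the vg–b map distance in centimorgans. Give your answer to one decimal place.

18.5 centimorgans

The two most frequent classes, vg+ b+ (516) and vg b (601), are the parental types, so the F1 was vg+ b+ / vg b.
The recombinant classes are vg+ b and vg b+: 136 + 118 = 254.
Recombination frequency = 254/1371 = 0.1853 ≈ 18.5%, i.e. 18.5 centimorgans.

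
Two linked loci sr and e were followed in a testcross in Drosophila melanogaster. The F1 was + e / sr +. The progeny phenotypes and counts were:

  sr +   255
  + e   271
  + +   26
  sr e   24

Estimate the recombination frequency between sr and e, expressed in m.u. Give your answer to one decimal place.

8.7 m.u.

The recombinant classes are + + and sr e: 26 + 24 = 50.
Recombination frequency = 50/576 = 0.0868 ≈ 8.7%, i.e. 8.7 m.u.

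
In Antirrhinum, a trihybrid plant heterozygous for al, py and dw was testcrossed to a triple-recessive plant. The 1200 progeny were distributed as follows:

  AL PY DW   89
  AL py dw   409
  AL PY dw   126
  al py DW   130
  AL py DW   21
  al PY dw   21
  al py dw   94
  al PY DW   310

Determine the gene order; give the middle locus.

The two most frequent reciprocal classes, AL py dw and al PY DW, are the parental types, so the F1 was AL py dw / al PY DW.
The two rarest classes, AL py DW and al PY dw, are the double crossovers. Comparing them with the parentals, only the dw allele has switched, so dw is the middle locus and the order is py – dw – al.

dw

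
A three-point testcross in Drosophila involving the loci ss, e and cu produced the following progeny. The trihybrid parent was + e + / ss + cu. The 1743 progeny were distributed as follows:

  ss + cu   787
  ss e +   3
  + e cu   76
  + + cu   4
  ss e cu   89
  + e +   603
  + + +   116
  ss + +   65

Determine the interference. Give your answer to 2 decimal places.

The two rarest classes, ss e + and + + cu, are the double crossovers. Comparing them with the parentals, only the ss allele has switched, so ss is the middle locus and the order is e – ss – cu.
e–ss: (205 + 7)/1743 = 0.1216; ss–cu: (141 + 7)/1743 = 0.0849.
Expected DCO frequency = 0.1216 × 0.0849 ≈ 0.01032; observed = 7/1743 ≈ 0.00402.
Coefficient of coincidence = 0.00402/0.01032 ≈ 0.39; interference = 1 − 0.39 = 0.61.

0.61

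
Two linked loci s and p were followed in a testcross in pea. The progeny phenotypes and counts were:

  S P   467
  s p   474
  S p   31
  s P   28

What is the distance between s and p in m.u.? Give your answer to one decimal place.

5.9 m.u.

The two most frequent classes, S P (467) and s p (474), are the parental types, so the F1 was S P / s p.
The recombinant classes are S p and s P: 31 + 28 = 59.
Recombination frequency = 59/1000 = 0.0590 ≈ 5.9%, i.e. 5.9 m.u.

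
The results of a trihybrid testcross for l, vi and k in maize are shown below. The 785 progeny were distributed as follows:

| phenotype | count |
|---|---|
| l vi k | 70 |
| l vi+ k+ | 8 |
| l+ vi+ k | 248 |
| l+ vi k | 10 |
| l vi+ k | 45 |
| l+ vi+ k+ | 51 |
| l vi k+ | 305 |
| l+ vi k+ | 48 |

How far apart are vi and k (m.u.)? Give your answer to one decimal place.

The two most frequent reciprocal classes, l+ vi+ k and l vi k+, are the parental types, so the F1 was l+ vi+ k / l vi k+.
The two rarest classes, l+ vi k and l vi+ k+, are the double crossovers. Comparing them with the parentals, only the vi allele has switched, so vi is the middle locus and the order is k – vi – l.
Crossovers in the k–vi interval produce the single-crossover classes l+ vi+ k+ and l vi k (51 + 70 = 121) plus the double crossovers (18).
RF(k–vi) = (121 + 18) / 785 = 139/785 = 0.1771 → 17.7 m.u.

17.7 m.u.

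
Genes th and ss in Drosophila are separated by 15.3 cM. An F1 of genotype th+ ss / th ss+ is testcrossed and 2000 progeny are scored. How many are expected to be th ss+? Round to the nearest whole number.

847

A map distance of 15.3 cM corresponds to a recombination frequency of 0.153.
The F1 is th+ ss / th ss+, so th ss+ is a parental gamete class with expected frequency (1 − r)/2 = 0.847/2 = 0.4235.
Expected number = 0.4235 × 2000 = 847.00 ≈ 847.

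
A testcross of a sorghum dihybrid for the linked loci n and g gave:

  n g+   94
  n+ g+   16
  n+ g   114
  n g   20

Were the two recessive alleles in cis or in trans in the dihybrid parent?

trans

The two most frequent classes are n+ g (114) and n g+ (94); these are the parental (non-recombinant) types.
So the F1 carried n+ g on one chromosome and n g+ on the other — the recessive alleles are on opposite chromosomes (trans / repulsion).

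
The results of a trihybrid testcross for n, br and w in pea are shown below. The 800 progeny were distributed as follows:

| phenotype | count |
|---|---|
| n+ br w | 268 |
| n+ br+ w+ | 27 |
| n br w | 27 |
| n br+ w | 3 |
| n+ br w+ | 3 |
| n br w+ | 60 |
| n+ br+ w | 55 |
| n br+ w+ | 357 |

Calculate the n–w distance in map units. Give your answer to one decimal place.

7.5 map units

The two most frequent reciprocal classes, n br+ w+ and n+ br w, are the parental types, so the F1 was n br+ w+ / n+ br w.
The two rarest classes, n br+ w and n+ br w+, are the double crossovers. Comparing them with the parentals, only the w allele has switched, so w is the middle locus and the order is n – w – br.
Crossovers in the n–w interval produce the single-crossover classes n+ br+ w+ and n br w (27 + 27 = 54) plus the double crossovers (6).
RF(n–w) = (54 + 6) / 800 = 60/800 = 0.0750 → 7.5 map units.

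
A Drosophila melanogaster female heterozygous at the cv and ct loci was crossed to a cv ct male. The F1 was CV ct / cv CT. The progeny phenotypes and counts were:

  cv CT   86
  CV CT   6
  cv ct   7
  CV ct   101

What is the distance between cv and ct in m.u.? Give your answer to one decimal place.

The recombinant classes are CV CT and cv ct: 6 + 7 = 13.
Recombination frequency = 13/200 = 0.0650 ≈ 6.5%, i.e. 6.5 m.u.

6.5 m.u.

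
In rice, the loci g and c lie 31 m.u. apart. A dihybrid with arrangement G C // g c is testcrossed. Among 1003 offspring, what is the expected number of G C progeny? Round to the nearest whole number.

A map distance of 31 m.u. corresponds to a recombination frequency of 0.310.
The F1 is G C / g c, so G C is a parental gamete class with expected frequency (1 − r)/2 = 0.690/2 = 0.3450.
Expected number = 0.3450 × 1003 = 346.03 ≈ 346.

346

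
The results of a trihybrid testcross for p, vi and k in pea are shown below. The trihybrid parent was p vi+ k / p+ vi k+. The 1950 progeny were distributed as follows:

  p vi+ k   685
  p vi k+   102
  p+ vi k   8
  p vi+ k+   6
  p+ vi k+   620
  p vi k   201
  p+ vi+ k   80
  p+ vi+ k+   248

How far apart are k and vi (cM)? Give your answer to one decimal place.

23.7 cM

The two rarest classes, p vi+ k+ and p+ vi k, are the double crossovers. Comparing them with the parentals, only the k allele has switched, so k is the middle locus and the order is p – k – vi.
Crossovers in the k–vi interval produce the single-crossover classes p vi k and p+ vi+ k+ (201 + 248 = 449) plus the double crossovers (14).
RF(k–vi) = (449 + 14) / 1950 = 463/1950 = 0.2374 → 23.7 cM.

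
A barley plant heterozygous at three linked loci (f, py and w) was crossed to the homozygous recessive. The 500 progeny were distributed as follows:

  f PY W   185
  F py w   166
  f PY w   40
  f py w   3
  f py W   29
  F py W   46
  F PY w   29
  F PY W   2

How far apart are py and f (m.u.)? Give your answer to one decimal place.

12.6 m.u.

The two most frequent reciprocal classes, F py w and f PY W, are the parental types, so the F1 was F py w / f PY W.
The two rarest classes, f py w and F PY W, are the double crossovers. Comparing them with the parentals, only the f allele has switched, so f is the middle locus and the order is w – f – py.
Crossovers in the f–py interval produce the single-crossover classes F PY w and f py W (29 + 29 = 58) plus the double crossovers (5).
RF(f–py) = (58 + 5) / 500 = 63/500 = 0.1260 → 12.6 m.u.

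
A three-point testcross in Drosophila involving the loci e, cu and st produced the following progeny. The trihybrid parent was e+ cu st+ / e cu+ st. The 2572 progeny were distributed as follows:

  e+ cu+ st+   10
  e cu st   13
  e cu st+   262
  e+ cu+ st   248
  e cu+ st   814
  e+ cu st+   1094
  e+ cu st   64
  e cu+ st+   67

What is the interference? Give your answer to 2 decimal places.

0.28

The two rarest classes, e+ cu+ st+ and e cu st, are the double crossovers. Comparing them with the parentals, only the cu allele has switched, so cu is the middle locus and the order is e – cu – st.
e–cu: (510 + 23)/2572 = 0.2072; cu–st: (131 + 23)/2572 = 0.0599.
Expected DCO frequency = 0.2072 × 0.0599 ≈ 0.01241; observed = 23/2572 ≈ 0.00894.
Coefficient of coincidence = 0.00894/0.01241 ≈ 0.72; interference = 1 − 0.72 = 0.28.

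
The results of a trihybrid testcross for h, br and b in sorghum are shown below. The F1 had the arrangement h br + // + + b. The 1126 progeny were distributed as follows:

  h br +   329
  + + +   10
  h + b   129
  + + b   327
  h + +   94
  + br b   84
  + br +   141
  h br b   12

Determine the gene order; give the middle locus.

The two rarest classes, h br b and + + +, are the double crossovers. Comparing them with the parentals, only the b allele has switched, so b is the middle locus and the order is br – b – h.

b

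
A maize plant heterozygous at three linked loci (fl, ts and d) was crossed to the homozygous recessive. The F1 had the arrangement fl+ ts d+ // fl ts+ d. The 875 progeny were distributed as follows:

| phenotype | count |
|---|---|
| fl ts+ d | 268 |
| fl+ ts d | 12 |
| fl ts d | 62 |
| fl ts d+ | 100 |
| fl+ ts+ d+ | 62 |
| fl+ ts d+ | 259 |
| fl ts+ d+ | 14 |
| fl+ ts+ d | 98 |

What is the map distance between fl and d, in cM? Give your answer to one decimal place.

The two rarest classes, fl+ ts d and fl ts+ d+, are the double crossovers. Comparing them with the parentals, only the d allele has switched, so d is the middle locus and the order is fl – d – ts.
Crossovers in the fl–d interval produce the single-crossover classes fl ts d+ and fl+ ts+ d (100 + 98 = 198) plus the double crossovers (26).
RF(fl–d) = (198 + 26) / 875 = 224/875 = 0.2560 → 25.6 cM.

25.6 cM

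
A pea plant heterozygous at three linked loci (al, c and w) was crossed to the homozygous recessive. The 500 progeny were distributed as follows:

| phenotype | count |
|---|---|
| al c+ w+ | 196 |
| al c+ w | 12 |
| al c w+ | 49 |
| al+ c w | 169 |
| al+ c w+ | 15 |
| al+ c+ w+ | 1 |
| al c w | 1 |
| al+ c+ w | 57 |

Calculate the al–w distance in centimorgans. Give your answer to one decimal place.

5.8 centimorgans

The two most frequent reciprocal classes, al c+ w+ and al+ c w, are the parental types, so the F1 was al c+ w+ / al+ c w.
The two rarest classes, al+ c+ w+ and al c w, are the double crossovers. Comparing them with the parentals, only the al allele has switched, so al is the middle locus and the order is c – al – w.
Crossovers in the al–w interval produce the single-crossover classes al c+ w and al+ c w+ (12 + 15 = 27) plus the double crossovers (2).
RF(al–w) = (27 + 2) / 500 = 29/500 = 0.0580 → 5.8 centimorgans.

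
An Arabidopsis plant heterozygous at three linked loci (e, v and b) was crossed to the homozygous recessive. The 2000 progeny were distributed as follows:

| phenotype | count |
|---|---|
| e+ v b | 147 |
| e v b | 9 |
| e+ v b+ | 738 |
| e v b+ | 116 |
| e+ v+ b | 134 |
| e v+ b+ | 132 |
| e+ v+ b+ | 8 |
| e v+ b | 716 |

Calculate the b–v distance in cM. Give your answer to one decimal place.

The two most frequent reciprocal classes, e v+ b and e+ v b+, are the parental types, so the F1 was e v+ b / e+ v b+.
The two rarest classes, e v b and e+ v+ b+, are the double crossovers. Comparing them with the parentals, only the v allele has switched, so v is the middle locus and the order is e – v – b.
Crossovers in the v–b interval produce the single-crossover classes e v+ b+ and e+ v b (132 + 147 = 279) plus the double crossovers (17).
RF(v–b) = (279 + 17) / 2000 = 296/2000 = 0.1480 → 14.8 cM.

14.8 cM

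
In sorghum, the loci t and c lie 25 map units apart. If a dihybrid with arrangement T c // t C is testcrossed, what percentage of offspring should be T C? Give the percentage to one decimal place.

A map distance of 25 map units corresponds to a recombination frequency of 0.250.
The F1 is T c / t C, so T C is a recombinant gamete class with expected frequency r/2 = 0.250/2 = 0.1250.
That is 0.1250 = 12.5% of the progeny.

12.5%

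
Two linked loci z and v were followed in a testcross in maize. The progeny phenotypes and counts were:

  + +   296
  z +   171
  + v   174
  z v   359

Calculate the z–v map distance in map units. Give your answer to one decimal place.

34.5 map units

The two most frequent classes, + + (296) and z v (359), are the parental types, so the F1 was + + / z v.
The recombinant classes are + v and z +: 174 + 171 = 345.
Recombination frequency = 345/1000 = 0.3450 ≈ 34.5%, i.e. 34.5 map units.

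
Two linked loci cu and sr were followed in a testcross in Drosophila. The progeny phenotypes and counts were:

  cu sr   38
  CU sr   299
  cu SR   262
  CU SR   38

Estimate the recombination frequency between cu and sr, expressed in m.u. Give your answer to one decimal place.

11.9 m.u.

The two most frequent classes, CU sr (299) and cu SR (262), are the parental types, so the F1 was CU sr / cu SR.
The recombinant classes are CU SR and cu sr: 38 + 38 = 76.
Recombination frequency = 76/637 = 0.1193 ≈ 11.9%, i.e. 11.9 m.u.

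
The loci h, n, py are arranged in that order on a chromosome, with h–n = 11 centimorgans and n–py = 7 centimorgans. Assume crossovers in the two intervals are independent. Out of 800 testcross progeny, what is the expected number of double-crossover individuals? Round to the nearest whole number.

Map distances give recombination frequencies of 0.110 and 0.070 for the two intervals.
With no interference, expected double-crossover frequency = 0.110 × 0.070 = 0.00770.
Expected number = 0.00770 × 800 = 6.16 ≈ 6.

6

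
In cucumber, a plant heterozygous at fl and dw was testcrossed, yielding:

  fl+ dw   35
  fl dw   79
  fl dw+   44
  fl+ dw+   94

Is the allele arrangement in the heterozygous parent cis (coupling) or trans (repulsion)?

cis

The two most frequent classes are fl+ dw+ (94) and fl dw (79); these are the parental (non-recombinant) types.
So the F1 carried fl+ dw+ on one chromosome and fl dw on the other — the recessive alleles are on the same chromosome (cis / coupling).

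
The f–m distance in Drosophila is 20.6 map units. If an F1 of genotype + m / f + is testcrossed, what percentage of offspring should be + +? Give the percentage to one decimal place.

A map distance of 20.6 map units corresponds to a recombination frequency of 0.206.
The F1 is + m / f +, so + + is a recombinant gamete class with expected frequency r/2 = 0.206/2 = 0.1030.
That is 0.1030 = 10.3% of the progeny.

10.3%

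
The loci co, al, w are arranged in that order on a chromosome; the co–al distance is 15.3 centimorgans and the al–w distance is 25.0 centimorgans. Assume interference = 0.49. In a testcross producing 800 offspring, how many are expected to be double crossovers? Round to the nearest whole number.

16

Map distances give recombination frequencies of 0.153 and 0.250 for the two intervals.
With interference 0.49 (so coincidence = 0.51), expected double-crossover frequency = 0.153 × 0.250 × 0.51 = 0.01951.
Expected number = 0.01951 × 800 = 15.61 ≈ 16.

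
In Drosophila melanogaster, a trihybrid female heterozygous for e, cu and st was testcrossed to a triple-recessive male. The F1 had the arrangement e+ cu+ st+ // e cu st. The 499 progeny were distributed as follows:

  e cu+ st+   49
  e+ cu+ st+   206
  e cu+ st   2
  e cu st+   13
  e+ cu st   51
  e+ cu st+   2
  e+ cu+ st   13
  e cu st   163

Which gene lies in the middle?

The two rarest classes, e+ cu st+ and e cu+ st, are the double crossovers. Comparing them with the parentals, only the cu allele has switched, so cu is the middle locus and the order is st – cu – e.

cu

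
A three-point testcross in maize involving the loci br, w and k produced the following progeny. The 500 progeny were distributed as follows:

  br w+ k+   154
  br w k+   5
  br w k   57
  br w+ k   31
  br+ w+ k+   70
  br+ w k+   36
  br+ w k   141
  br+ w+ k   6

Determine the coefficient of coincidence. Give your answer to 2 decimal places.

The two most frequent reciprocal classes, br+ w k and br w+ k+, are the parental types, so the F1 was br+ w k / br w+ k+.
The two rarest classes, br+ w+ k and br w k+, are the double crossovers. Comparing them with the parentals, only the w allele has switched, so w is the middle locus and the order is br – w – k.
br–w: (127 + 11)/500 = 0.2760; w–k: (67 + 11)/500 = 0.1560.
Expected DCO frequency = 0.2760 × 0.1560 ≈ 0.04306; observed = 11/500 ≈ 0.02200.
Coefficient of coincidence = 0.02200/0.04306 ≈ 0.51.

0.51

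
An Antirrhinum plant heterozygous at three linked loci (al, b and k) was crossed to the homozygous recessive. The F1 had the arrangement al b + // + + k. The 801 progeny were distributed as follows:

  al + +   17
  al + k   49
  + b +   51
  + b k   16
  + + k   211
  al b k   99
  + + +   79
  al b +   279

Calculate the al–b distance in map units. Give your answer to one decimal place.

The two rarest classes, al + + and + b k, are the double crossovers. Comparing them with the parentals, only the b allele has switched, so b is the middle locus and the order is k – b – al.
Crossovers in the b–al interval produce the single-crossover classes + b + and al + k (51 + 49 = 100) plus the double crossovers (33).
RF(b–al) = (100 + 33) / 801 = 133/801 = 0.1660 → 16.6 map units.

16.6 map units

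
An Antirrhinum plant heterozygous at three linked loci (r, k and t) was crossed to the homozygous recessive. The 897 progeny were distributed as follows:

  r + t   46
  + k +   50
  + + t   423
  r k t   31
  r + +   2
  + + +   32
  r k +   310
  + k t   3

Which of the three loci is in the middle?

The two most frequent reciprocal classes, r k + and + + t, are the parental types, so the F1 was r k + / + + t.
The two rarest classes, r + + and + k t, are the double crossovers. Comparing them with the parentals, only the k allele has switched, so k is the middle locus and the order is r – k – t.

k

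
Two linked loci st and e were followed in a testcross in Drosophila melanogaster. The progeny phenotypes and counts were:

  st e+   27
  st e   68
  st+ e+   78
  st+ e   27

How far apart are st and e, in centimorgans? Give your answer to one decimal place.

27.0 centimorgans

The two most frequent classes, st+ e+ (78) and st e (68), are the parental types, so the F1 was st+ e+ / st e.
The recombinant classes are st+ e and st e+: 27 + 27 = 54.
Recombination frequency = 54/200 = 0.2700 ≈ 27.0%, i.e. 27.0 centimorgans.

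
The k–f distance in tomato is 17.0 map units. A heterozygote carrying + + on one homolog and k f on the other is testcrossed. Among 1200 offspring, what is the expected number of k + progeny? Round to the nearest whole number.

A map distance of 17.0 map units corresponds to a recombination frequency of 0.170.
The F1 is + + / k f, so k + is a recombinant gamete class with expected frequency r/2 = 0.170/2 = 0.0850.
Expected number = 0.0850 × 1200 = 102.00 ≈ 102.

102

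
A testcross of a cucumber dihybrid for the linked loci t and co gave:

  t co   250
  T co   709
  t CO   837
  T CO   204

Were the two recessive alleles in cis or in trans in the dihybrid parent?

trans

The two most frequent classes are T co (709) and t CO (837); these are the parental (non-recombinant) types.
So the F1 carried T co on one chromosome and t CO on the other — the recessive alleles are on opposite chromosomes (trans / repulsion).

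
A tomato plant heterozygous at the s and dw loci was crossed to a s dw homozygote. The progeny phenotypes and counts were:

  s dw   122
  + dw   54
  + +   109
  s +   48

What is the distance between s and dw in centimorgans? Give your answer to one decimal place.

The two most frequent classes, + + (109) and s dw (122), are the parental types, so the F1 was + + / s dw.
The recombinant classes are + dw and s +: 54 + 48 = 102.
Recombination frequency = 102/333 = 0.3063 ≈ 30.6%, i.e. 30.6 centimorgans.

30.6 centimorgans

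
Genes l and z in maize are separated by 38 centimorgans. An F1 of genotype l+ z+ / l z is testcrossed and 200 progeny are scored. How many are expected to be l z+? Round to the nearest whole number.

A map distance of 38 centimorgans corresponds to a recombination frequency of 0.380.
The F1 is l+ z+ / l z, so l z+ is a recombinant gamete class with expected frequency r/2 = 0.380/2 = 0.1900.
Expected number = 0.1900 × 200 = 38.00 ≈ 38.

38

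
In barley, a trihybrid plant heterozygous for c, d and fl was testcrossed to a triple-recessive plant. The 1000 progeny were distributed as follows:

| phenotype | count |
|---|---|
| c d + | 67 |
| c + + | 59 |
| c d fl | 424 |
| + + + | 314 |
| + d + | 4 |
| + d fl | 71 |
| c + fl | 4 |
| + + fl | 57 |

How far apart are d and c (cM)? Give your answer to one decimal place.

The two most frequent reciprocal classes, + + + and c d fl, are the parental types, so the F1 was + + + / c d fl.
The two rarest classes, + d + and c + fl, are the double crossovers. Comparing them with the parentals, only the d allele has switched, so d is the middle locus and the order is fl – d – c.
Crossovers in the d–c interval produce the single-crossover classes c + + and + d fl (59 + 71 = 130) plus the double crossovers (8).
RF(d–c) = (130 + 8) / 1000 = 138/1000 = 0.1380 → 13.8 cM.

13.8 cM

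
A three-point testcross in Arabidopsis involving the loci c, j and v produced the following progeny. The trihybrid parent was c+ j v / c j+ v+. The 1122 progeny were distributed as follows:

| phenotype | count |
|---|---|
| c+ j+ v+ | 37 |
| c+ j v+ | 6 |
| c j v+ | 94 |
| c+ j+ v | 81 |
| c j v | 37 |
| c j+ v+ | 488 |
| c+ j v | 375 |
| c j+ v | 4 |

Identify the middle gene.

v

The two rarest classes, c+ j v+ and c j+ v, are the double crossovers. Comparing them with the parentals, only the v allele has switched, so v is the middle locus and the order is j – v – c.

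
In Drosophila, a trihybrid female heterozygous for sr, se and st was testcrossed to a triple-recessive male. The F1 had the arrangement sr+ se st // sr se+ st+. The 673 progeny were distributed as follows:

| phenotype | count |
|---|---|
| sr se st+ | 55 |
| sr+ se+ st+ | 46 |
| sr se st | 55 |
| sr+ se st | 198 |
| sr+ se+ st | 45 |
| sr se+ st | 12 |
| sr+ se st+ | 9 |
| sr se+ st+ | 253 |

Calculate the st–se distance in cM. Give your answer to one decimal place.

The two rarest classes, sr+ se st+ and sr se+ st, are the double crossovers. Comparing them with the parentals, only the st allele has switched, so st is the middle locus and the order is se – st – sr.
Crossovers in the se–st interval produce the single-crossover classes sr+ se+ st and sr se st+ (45 + 55 = 100) plus the double crossovers (21).
RF(se–st) = (100 + 21) / 673 = 121/673 = 0.1798 → 18.0 cM.

18.0 cM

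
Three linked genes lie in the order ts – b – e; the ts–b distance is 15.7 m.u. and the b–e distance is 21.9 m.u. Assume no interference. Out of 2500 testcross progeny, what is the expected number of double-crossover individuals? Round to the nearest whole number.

Map distances give recombination frequencies of 0.157 and 0.219 for the two intervals.
With no interference, expected double-crossover frequency = 0.157 × 0.219 = 0.03438.
Expected number = 0.03438 × 2500 = 85.96 ≈ 86.

86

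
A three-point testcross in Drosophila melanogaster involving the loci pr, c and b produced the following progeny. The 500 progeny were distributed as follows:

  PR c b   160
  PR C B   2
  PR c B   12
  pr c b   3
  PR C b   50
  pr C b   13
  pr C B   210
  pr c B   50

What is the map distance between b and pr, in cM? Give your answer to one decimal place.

6.0 cM

The two most frequent reciprocal classes, pr C B and PR c b, are the parental types, so the F1 was pr C B / PR c b.
The two rarest classes, PR C B and pr c b, are the double crossovers. Comparing them with the parentals, only the pr allele has switched, so pr is the middle locus and the order is b – pr – c.
Crossovers in the b–pr interval produce the single-crossover classes pr C b and PR c B (13 + 12 = 25) plus the double crossovers (5).
RF(b–pr) = (25 + 5) / 500 = 30/500 = 0.0600 → 6.0 cM.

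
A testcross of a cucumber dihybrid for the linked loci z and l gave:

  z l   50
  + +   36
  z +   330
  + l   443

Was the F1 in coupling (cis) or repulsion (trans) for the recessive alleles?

trans

The two most frequent classes are + l (443) and z + (330); these are the parental (non-recombinant) types.
So the F1 carried + l on one chromosome and z + on the other — the recessive alleles are on opposite chromosomes (trans / repulsion).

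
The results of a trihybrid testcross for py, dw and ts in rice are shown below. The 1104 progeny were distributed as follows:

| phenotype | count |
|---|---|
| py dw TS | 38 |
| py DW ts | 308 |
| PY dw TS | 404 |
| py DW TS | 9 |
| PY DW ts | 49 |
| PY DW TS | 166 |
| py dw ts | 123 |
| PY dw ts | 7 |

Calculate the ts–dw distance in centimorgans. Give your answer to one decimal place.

The two most frequent reciprocal classes, py DW ts and PY dw TS, are the parental types, so the F1 was py DW ts / PY dw TS.
The two rarest classes, py DW TS and PY dw ts, are the double crossovers. Comparing them with the parentals, only the ts allele has switched, so ts is the middle locus and the order is py – ts – dw.
Crossovers in the ts–dw interval produce the single-crossover classes py dw ts and PY DW TS (123 + 166 = 289) plus the double crossovers (16).
RF(ts–dw) = (289 + 16) / 1104 = 305/1104 = 0.2763 → 27.6 centimorgans.

27.6 centimorgans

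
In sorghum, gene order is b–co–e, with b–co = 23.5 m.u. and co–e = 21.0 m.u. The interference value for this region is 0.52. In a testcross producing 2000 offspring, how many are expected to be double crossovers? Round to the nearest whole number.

47

Map distances give recombination frequencies of 0.235 and 0.210 for the two intervals.
With interference 0.52 (so coincidence = 0.48), expected double-crossover frequency = 0.235 × 0.210 × 0.48 = 0.02369.
Expected number = 0.02369 × 2000 = 47.38 ≈ 47.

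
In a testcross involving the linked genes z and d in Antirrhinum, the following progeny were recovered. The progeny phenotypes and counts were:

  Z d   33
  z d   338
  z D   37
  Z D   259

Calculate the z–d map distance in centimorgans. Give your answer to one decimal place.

10.5 centimorgans

The two most frequent classes, Z D (259) and z d (338), are the parental types, so the F1 was Z D / z d.
The recombinant classes are Z d and z D: 33 + 37 = 70.
Recombination frequency = 70/667 = 0.1049 ≈ 10.5%, i.e. 10.5 centimorgans.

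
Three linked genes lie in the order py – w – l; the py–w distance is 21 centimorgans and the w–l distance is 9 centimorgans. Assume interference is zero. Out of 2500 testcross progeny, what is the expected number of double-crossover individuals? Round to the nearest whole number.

Map distances give recombination frequencies of 0.210 and 0.090 for the two intervals.
With no interference, expected double-crossover frequency = 0.210 × 0.090 = 0.01890.
Expected number = 0.01890 × 2500 = 47.25 ≈ 47.

47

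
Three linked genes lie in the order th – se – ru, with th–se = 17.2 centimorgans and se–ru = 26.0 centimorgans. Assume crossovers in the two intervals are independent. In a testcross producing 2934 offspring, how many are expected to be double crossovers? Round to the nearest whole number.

131

Map distances give recombination frequencies of 0.172 and 0.260 for the two intervals.
With no interference, expected double-crossover frequency = 0.172 × 0.260 = 0.04472.
Expected number = 0.04472 × 2934 = 131.21 ≈ 131.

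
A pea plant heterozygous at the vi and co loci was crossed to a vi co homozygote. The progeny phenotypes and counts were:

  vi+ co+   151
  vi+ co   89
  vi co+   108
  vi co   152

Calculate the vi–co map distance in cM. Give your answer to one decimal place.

39.4 cM

The two most frequent classes, vi+ co+ (151) and vi co (152), are the parental types, so the F1 was vi+ co+ / vi co.
The recombinant classes are vi+ co and vi co+: 89 + 108 = 197.
Recombination frequency = 197/500 = 0.3940 ≈ 39.4%, i.e. 39.4 cM.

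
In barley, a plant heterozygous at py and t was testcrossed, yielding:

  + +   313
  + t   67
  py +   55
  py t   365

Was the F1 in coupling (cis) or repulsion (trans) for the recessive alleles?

The two most frequent classes are + + (313) and py t (365); these are the parental (non-recombinant) types.
So the F1 carried + + on one chromosome and py t on the other — the recessive alleles are on the same chromosome (cis / coupling).

cis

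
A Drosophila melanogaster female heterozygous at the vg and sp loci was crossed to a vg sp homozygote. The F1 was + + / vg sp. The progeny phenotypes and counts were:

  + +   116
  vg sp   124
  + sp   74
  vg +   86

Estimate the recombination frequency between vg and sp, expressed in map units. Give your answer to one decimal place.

The recombinant classes are + sp and vg +: 74 + 86 = 160.
Recombination frequency = 160/400 = 0.4000 ≈ 40.0%, i.e. 40.0 map units.

40.0 map units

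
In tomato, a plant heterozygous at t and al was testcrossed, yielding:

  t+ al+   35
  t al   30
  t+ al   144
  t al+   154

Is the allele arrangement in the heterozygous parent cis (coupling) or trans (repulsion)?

trans

The two most frequent classes are t+ al (144) and t al+ (154); these are the parental (non-recombinant) types.
So the F1 carried t+ al on one chromosome and t al+ on the other — the recessive alleles are on opposite chromosomes (trans / repulsion).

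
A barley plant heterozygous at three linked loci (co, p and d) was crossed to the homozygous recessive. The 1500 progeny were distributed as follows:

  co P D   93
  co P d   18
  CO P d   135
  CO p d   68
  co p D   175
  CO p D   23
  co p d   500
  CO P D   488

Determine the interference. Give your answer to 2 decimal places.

The two most frequent reciprocal classes, CO P D and co p d, are the parental types, so the F1 was CO P D / co p d.
The two rarest classes, CO p D and co P d, are the double crossovers. Comparing them with the parentals, only the p allele has switched, so p is the middle locus and the order is co – p – d.
co–p: (161 + 41)/1500 = 0.1347; p–d: (310 + 41)/1500 = 0.2340.
Expected DCO frequency = 0.1347 × 0.2340 ≈ 0.03152; observed = 41/1500 ≈ 0.02733.
Coefficient of coincidence = 0.02733/0.03152 ≈ 0.87; interference = 1 − 0.87 = 0.13.

0.13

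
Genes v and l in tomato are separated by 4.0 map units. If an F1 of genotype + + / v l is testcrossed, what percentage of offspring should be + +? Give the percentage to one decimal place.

A map distance of 4.0 map units corresponds to a recombination frequency of 0.040.
The F1 is + + / v l, so + + is a parental gamete class with expected frequency (1 − r)/2 = 0.960/2 = 0.4800.
That is 0.4800 = 48.0% of the progeny.

48.0%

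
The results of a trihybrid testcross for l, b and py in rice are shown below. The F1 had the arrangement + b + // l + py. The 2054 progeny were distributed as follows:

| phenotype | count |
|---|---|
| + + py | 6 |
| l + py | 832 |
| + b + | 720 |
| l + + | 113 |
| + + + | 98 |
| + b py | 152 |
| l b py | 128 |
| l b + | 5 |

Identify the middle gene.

The two rarest classes, l b + and + + py, are the double crossovers. Comparing them with the parentals, only the l allele has switched, so l is the middle locus and the order is b – l – py.

l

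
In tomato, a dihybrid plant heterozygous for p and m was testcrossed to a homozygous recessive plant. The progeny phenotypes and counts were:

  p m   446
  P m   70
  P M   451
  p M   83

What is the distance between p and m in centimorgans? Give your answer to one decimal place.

The two most frequent classes, P M (451) and p m (446), are the parental types, so the F1 was P M / p m.
The recombinant classes are P m and p M: 70 + 83 = 153.
Recombination frequency = 153/1050 = 0.1457 ≈ 14.6%, i.e. 14.6 centimorgans.

14.6 centimorgans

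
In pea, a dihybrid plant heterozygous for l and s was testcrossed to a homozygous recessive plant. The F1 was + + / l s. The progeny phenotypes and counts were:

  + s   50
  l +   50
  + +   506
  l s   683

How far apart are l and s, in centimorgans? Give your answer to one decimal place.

The recombinant classes are + s and l +: 50 + 50 = 100.
Recombination frequency = 100/1289 = 0.0776 ≈ 7.8%, i.e. 7.8 centimorgans.

7.8 centimorgans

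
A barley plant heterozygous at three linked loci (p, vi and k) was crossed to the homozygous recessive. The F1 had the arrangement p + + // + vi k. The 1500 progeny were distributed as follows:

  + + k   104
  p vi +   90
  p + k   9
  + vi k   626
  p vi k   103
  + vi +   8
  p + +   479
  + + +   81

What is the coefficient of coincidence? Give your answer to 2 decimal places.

The two rarest classes, p + k and + vi +, are the double crossovers. Comparing them with the parentals, only the k allele has switched, so k is the middle locus and the order is vi – k – p.
vi–k: (194 + 17)/1500 = 0.1407; k–p: (184 + 17)/1500 = 0.1340.
Expected DCO frequency = 0.1407 × 0.1340 ≈ 0.01885; observed = 17/1500 ≈ 0.01133.
Coefficient of coincidence = 0.01133/0.01885 ≈ 0.60.

0.60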